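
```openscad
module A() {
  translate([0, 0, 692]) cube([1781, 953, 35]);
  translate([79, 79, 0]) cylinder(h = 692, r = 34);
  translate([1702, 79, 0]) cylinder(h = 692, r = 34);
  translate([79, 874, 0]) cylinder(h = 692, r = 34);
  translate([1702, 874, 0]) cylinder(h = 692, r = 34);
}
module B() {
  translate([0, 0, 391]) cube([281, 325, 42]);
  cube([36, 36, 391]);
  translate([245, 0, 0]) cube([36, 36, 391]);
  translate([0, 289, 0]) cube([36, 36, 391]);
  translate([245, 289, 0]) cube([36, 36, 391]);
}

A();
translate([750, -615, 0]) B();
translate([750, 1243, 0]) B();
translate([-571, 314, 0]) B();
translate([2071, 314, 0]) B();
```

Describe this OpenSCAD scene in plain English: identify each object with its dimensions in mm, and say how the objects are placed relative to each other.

A is a table with a 1781×953 mm rectangular top, 35 mm thick, top surface at z = 727 mm, supported by four round legs of 68 mm diameter, each leg's bounding box inset 45 mm from the nearest pair of top edges, running from the floor.

B is a four-legged stool. The seat is a 281×325×42 mm slab whose top surface is at z = 433 mm; four square legs, each 36×36 mm in cross-section, run from the floor (z = 0) to the underside of the seat, each flush with a corner of the seat.

Four stools sit around the table at the −y, +y, −x, +x sides.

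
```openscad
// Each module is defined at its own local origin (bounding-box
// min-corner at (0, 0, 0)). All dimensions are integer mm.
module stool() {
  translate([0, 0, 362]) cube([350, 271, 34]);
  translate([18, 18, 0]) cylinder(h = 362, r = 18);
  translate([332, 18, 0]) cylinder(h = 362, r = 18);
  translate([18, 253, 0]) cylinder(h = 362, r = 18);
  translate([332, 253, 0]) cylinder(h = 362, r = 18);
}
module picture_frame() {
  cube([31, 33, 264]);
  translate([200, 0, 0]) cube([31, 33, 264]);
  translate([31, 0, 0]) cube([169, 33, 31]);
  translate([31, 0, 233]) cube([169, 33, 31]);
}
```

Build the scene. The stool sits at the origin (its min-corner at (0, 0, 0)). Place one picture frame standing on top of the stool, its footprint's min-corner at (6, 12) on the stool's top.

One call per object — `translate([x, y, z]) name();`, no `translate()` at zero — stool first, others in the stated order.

stool();
translate([6, 12, 396]) picture_frame();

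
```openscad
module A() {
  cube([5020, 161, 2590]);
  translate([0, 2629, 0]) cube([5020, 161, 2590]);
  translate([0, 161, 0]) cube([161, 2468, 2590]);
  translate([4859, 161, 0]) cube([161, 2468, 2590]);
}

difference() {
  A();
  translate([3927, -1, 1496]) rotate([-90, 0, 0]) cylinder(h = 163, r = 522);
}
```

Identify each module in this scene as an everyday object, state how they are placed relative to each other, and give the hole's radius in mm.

The subtracted cylinder has r = 522 mm.

A is a house frame. The house frame has a circular hole through its front wall. The hole's radius is 522 mm.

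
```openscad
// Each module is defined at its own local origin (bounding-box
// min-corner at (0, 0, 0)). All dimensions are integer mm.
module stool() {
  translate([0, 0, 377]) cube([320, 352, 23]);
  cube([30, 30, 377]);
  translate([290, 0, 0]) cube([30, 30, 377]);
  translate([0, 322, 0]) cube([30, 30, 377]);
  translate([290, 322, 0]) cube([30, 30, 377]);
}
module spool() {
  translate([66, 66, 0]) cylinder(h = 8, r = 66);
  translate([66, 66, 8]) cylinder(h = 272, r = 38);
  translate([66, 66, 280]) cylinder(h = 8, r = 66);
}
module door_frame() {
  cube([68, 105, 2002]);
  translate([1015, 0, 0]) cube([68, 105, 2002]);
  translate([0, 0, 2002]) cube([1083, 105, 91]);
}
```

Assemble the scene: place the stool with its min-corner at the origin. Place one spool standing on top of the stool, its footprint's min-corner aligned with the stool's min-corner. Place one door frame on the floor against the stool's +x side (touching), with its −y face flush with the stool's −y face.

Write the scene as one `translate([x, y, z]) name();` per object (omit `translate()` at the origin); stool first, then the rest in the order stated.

stool();
translate([0, 0, 400]) spool();
translate([320, 0, 0]) door_frame();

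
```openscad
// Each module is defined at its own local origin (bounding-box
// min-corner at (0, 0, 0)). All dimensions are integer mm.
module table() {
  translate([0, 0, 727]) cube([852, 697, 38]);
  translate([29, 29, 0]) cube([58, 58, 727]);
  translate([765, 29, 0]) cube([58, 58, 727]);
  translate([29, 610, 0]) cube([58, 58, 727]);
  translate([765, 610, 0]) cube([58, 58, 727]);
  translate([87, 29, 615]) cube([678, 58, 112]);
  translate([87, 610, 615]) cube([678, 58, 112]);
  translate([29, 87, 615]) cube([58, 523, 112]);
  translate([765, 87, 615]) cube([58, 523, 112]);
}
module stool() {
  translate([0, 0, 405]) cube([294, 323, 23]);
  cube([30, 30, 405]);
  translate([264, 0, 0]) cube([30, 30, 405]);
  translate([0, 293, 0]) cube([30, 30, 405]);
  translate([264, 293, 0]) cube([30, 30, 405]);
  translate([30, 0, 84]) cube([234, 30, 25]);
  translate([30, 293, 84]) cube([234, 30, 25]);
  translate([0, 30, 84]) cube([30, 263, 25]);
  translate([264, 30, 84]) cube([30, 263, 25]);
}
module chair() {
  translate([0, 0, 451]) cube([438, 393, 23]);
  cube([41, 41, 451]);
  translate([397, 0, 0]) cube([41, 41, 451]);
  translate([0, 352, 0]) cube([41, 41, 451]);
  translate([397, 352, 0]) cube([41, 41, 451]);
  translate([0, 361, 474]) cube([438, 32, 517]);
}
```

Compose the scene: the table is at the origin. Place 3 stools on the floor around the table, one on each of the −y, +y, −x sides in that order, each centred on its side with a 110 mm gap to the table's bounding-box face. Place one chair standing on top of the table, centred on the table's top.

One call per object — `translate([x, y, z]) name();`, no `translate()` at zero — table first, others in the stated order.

table();
translate([279, -433, 0]) stool();
translate([279, 807, 0]) stool();
translate([-404, 187, 0]) stool();
translate([207, 152, 765]) chair();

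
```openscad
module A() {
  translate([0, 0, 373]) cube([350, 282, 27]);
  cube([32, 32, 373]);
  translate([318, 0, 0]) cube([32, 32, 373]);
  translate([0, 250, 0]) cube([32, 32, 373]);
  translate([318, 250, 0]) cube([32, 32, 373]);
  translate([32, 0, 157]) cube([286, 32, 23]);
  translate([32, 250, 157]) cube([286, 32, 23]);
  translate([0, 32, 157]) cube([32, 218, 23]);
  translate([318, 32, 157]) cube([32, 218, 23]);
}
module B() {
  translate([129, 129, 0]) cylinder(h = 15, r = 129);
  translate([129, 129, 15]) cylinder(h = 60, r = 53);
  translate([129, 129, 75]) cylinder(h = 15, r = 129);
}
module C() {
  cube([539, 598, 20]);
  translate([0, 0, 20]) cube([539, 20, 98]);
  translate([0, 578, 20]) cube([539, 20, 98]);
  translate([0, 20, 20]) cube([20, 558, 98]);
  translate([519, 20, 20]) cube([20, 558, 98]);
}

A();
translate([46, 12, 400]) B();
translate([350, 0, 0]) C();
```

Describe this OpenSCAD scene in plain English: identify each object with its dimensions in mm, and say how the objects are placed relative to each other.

A is a four-legged stool. The seat is 350×282 mm, 27 mm thick, top at z = 400 mm. It stands on four square legs, each 32×32 mm in cross-section, from z = 0 to the seat underside, each flush with a corner of the seat. Four stretchers, 32 mm wide and 23 mm tall, connect adjacent legs with their undersides at z = 157 mm, each running between the inner faces of the legs it joins and aligned with the legs' outer faces on the other axis.

B is a spool: two coaxial disc flanges of radius 129 mm and thickness 15 mm, joined by a core cylinder of radius 53 mm and height 60 mm. The lower flange rests on z = 0 and the three cylinders share a vertical axis.

C is an open storage box with external size 539×598×118 mm and wall thickness 20 mm (the base is also 20 mm thick). The base covers the whole footprint; the four walls stand on the base, with the y-facing walls full-width and the x-facing walls fitting between their inner faces.

The spool is on top of the stool, centred. The open box is against the stool's +x side, with their −y faces flush.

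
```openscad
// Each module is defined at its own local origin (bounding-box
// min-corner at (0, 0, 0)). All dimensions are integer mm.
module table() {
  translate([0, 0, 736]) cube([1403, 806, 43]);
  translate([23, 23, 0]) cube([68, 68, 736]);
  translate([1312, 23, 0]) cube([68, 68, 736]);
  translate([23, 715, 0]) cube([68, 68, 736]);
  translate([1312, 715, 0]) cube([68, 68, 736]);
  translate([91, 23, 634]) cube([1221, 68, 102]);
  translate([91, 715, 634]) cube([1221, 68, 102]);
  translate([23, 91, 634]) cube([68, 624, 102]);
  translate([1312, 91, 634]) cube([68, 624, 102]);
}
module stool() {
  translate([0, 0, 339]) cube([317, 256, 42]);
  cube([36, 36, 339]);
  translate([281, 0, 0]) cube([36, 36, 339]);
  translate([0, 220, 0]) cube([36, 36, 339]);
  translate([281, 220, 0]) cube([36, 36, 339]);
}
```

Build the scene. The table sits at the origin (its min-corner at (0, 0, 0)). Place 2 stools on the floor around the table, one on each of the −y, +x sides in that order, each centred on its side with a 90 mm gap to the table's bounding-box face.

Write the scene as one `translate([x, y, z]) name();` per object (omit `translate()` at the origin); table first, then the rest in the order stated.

table();
translate([543, -346, 0]) stool();
translate([1493, 275, 0]) stool();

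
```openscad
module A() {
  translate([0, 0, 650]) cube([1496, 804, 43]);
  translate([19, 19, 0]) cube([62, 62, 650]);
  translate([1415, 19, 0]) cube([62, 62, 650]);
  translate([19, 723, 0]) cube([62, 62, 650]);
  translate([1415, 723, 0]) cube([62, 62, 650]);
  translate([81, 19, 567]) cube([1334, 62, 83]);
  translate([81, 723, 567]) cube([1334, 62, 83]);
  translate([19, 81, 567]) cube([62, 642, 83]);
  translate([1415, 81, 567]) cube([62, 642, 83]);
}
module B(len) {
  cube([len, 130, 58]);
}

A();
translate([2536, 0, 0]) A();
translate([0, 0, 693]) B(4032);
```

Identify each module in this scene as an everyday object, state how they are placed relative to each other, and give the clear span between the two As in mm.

Second table starts at x = 2536; first ends at x = 1496; clear span = 2536 − 1496 = 1040 mm.

A is a table. B is a beam. A beam spans the tops of two tables. The clear span between the two tables is 1040 mm.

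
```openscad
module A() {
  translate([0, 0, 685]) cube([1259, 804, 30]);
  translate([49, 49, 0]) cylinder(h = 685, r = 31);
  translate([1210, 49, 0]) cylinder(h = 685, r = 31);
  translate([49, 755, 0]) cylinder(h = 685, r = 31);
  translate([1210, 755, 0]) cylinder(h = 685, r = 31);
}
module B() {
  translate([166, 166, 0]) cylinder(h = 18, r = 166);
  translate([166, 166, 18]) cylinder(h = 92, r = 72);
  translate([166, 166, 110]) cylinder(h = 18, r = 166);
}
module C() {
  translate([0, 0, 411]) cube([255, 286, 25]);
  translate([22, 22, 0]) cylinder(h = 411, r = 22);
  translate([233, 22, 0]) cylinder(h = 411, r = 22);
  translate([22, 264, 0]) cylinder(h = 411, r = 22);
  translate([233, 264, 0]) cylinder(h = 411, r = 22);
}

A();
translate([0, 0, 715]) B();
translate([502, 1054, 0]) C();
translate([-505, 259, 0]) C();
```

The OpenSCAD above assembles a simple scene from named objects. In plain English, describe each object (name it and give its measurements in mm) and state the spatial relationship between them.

A is a rectangular dining table. The top is 1259×804×30 mm with its upper surface at z = 715 mm. It stands on four round legs of 62 mm diameter, each leg's bounding box inset 18 mm from the nearest pair of top edges, running from the floor to the underside of the top.

B is a spool: two coaxial disc flanges of radius 166 mm and thickness 18 mm, joined by a core cylinder of radius 72 mm and height 92 mm. The lower flange rests on z = 0 and the three cylinders share a vertical axis.

C is a four-legged stool. The seat is a 255×286×25 mm slab whose top surface is at z = 436 mm; four round legs, each 44 mm in diameter, run from the floor (z = 0) to the underside of the seat, each leg's axis is inset half a diameter from the nearest pair of seat edges (so the leg's bounding box is flush with the corner).

The spool is on top of the table. Two stools sit around the table at the +y, −x sides.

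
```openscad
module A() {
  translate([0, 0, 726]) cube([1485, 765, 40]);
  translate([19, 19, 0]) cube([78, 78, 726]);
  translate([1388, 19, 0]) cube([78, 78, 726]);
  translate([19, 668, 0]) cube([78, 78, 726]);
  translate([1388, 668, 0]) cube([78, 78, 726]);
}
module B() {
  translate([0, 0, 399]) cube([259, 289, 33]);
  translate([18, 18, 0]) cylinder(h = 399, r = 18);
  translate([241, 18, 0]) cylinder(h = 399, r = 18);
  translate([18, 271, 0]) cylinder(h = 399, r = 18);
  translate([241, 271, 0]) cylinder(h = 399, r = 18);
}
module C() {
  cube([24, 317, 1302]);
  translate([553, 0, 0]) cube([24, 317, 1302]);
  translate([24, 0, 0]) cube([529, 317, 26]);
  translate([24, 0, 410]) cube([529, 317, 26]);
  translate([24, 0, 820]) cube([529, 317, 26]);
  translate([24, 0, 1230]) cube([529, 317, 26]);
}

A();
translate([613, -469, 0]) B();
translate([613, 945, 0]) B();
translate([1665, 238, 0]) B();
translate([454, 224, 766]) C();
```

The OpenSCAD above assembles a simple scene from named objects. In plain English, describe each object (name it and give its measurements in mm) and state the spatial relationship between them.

A is a table with a 1485×765 mm rectangular top, 40 mm thick, top surface at z = 766 mm, supported by four 78×78 mm square legs, each inset 19 mm from the nearest pair of top edges, running from the floor.

B is a simple wooden stool: a rectangular seat 259 mm (x) by 289 mm (y), 33 mm thick, top face at z = 432 mm, on four round legs, each 36 mm in diameter. The legs rest on z = 0, each leg's axis is inset half a diameter from the nearest pair of seat edges (so the leg's bounding box is flush with the corner).

C is a bookshelf 577 mm wide overall, 317 mm deep and 1302 mm tall. The two sides are 24 mm thick vertical panels. 4 horizontal shelves of 26 mm thickness span between the inner faces of the sides; the lowest shelf sits on the floor and shelves are stacked with a clear vertical gap of 384 mm between each pair.

Three stools sit around the table at the −y, +y, +x sides. The bookshelf is on top of the table, centred.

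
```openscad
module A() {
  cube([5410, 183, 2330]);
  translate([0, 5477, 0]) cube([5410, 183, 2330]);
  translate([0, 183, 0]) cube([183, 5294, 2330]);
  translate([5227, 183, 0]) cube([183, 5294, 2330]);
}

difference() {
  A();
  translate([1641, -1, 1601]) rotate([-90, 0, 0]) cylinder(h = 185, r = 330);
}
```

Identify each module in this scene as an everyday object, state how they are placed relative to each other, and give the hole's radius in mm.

The subtracted cylinder has r = 330 mm.

A is a house frame. The house frame has a circular hole through its front wall. The hole's radius is 330 mm.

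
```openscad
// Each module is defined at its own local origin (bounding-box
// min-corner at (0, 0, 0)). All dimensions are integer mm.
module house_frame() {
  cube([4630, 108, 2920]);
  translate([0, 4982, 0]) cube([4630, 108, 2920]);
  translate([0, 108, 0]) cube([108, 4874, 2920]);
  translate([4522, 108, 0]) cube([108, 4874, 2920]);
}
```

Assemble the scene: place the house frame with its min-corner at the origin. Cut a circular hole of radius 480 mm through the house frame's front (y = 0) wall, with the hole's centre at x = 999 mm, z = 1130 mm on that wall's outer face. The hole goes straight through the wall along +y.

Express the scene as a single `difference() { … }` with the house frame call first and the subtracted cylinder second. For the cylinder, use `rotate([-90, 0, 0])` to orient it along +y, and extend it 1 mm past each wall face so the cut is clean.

difference() {
  house_frame();
  translate([999, -1, 1130]) rotate([-90, 0, 0]) cylinder(h = 110, r = 480);
}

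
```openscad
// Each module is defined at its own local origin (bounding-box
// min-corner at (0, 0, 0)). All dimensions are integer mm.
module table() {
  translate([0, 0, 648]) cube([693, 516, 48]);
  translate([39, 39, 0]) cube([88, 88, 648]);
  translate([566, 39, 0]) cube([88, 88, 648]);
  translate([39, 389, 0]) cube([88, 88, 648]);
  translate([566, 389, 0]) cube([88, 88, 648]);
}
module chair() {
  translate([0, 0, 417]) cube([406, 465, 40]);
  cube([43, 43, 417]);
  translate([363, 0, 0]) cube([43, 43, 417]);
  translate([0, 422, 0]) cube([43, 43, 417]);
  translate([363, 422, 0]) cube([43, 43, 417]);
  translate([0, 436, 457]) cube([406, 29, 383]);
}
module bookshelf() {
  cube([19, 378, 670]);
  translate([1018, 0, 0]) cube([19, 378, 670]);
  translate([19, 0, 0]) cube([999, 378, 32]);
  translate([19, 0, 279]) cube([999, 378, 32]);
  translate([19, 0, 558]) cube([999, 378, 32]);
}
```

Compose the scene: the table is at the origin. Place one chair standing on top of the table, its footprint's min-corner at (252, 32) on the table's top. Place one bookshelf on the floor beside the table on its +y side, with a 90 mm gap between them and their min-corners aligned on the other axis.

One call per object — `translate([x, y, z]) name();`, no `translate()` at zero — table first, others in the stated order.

table();
translate([252, 32, 696]) chair();
translate([0, 606, 0]) bookshelf();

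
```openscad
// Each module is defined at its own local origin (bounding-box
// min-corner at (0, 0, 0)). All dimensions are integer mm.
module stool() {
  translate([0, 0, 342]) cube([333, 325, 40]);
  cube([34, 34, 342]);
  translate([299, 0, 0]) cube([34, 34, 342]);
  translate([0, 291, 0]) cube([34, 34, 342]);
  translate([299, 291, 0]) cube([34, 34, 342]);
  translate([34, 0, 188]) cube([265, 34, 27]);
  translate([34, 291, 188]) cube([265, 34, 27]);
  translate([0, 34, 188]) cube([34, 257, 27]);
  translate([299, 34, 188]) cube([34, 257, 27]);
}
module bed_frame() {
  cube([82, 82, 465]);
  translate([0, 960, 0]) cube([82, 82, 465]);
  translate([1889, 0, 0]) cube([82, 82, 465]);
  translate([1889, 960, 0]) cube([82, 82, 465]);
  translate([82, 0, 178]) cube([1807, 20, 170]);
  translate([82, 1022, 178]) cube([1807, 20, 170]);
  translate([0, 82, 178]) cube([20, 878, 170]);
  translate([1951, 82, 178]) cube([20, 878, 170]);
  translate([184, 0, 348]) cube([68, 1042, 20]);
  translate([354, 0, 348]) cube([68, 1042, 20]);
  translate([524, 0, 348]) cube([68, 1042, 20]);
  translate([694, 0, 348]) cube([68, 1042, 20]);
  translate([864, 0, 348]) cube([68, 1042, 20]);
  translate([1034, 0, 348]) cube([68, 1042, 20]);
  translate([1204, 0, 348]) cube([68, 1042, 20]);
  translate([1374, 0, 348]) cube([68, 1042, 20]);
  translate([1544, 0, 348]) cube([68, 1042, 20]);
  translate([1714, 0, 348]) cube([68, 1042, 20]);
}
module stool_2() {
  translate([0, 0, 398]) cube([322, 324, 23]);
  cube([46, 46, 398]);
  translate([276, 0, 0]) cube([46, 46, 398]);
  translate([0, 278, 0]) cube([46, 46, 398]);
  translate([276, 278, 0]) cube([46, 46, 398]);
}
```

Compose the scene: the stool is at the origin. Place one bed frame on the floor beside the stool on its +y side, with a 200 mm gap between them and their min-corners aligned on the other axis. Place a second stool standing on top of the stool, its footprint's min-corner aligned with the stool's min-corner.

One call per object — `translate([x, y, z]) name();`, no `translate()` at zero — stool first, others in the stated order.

stool();
translate([0, 525, 0]) bed_frame();
translate([0, 0, 382]) stool_2();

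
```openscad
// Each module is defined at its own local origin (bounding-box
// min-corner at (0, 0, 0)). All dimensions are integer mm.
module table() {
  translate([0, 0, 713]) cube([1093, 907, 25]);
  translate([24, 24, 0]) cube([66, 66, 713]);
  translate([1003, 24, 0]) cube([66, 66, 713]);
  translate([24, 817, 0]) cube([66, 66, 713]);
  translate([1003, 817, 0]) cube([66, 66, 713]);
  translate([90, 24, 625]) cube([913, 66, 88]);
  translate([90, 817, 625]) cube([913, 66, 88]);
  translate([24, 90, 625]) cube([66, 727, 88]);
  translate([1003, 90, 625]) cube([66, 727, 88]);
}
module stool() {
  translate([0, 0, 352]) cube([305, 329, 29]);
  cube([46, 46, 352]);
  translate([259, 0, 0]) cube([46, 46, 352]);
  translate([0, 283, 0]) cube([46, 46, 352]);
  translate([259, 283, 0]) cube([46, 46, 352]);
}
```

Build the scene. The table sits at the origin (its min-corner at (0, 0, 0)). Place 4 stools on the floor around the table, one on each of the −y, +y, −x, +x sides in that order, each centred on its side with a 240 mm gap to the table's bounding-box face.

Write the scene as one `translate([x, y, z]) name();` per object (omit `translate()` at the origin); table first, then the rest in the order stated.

table();
translate([394, -569, 0]) stool();
translate([394, 1147, 0]) stool();
translate([-545, 289, 0]) stool();
translate([1333, 289, 0]) stool();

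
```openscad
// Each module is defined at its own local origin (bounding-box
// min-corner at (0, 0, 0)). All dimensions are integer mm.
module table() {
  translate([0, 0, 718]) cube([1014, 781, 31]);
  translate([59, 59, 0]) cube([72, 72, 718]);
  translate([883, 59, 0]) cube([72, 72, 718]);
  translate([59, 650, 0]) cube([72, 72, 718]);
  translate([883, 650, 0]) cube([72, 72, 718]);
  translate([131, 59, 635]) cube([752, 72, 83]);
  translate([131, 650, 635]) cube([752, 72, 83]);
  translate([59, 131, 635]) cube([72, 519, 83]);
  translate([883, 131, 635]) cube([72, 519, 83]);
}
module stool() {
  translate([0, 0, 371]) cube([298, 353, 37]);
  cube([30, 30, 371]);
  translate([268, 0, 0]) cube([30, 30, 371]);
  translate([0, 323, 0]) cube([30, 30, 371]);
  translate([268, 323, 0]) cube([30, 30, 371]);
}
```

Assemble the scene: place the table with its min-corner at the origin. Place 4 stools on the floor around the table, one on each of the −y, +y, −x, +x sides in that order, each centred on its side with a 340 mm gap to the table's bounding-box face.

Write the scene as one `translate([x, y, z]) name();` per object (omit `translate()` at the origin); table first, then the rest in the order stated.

table();
translate([358, -693, 0]) stool();
translate([358, 1121, 0]) stool();
translate([-638, 214, 0]) stool();
translate([1354, 214, 0]) stool();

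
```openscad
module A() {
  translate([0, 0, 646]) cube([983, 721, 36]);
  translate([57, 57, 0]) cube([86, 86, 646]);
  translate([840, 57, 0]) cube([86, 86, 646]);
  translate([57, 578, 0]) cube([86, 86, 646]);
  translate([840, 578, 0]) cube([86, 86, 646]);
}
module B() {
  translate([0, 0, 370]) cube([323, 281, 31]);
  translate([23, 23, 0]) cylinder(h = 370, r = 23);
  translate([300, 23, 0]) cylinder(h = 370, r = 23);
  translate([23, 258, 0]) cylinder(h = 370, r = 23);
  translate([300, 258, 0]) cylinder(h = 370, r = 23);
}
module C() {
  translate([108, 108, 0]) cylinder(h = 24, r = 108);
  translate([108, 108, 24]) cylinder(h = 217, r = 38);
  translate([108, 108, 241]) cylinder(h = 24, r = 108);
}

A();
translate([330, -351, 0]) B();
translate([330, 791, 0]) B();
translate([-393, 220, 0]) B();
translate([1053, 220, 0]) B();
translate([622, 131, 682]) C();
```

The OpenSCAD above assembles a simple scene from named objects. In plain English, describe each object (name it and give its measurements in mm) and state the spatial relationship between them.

A is a rectangular dining table. The top is 983×721×36 mm with its upper surface at z = 682 mm. It stands on four 86×86 mm square legs, each inset 57 mm from the nearest pair of top edges, running from the floor to the underside of the top.

B is a four-legged stool. The seat is 323×281 mm, 31 mm thick, top at z = 401 mm. It stands on four round legs, each 46 mm in diameter, from z = 0 to the seat underside, each leg's axis is inset half a diameter from the nearest pair of seat edges (so the leg's bounding box is flush with the corner).

C is a spool: two coaxial disc flanges of radius 108 mm and thickness 24 mm, joined by a core cylinder of radius 38 mm and height 217 mm. The lower flange rests on z = 0 and the three cylinders share a vertical axis.

Four stools sit around the table at the −y, +y, −x, +x sides. The spool is on top of the table.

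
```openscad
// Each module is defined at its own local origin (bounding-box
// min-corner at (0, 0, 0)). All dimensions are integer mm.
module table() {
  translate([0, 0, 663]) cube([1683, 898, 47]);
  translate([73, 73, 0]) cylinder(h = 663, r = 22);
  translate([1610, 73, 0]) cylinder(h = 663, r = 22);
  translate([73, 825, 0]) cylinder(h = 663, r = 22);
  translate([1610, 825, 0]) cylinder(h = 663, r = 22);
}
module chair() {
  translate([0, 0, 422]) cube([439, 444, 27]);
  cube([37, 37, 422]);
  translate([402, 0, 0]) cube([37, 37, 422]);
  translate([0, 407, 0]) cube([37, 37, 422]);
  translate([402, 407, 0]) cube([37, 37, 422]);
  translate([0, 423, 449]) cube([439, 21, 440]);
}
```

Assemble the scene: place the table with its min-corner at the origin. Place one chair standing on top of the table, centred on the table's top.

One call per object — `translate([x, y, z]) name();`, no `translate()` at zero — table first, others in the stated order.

table();
translate([622, 227, 710]) chair();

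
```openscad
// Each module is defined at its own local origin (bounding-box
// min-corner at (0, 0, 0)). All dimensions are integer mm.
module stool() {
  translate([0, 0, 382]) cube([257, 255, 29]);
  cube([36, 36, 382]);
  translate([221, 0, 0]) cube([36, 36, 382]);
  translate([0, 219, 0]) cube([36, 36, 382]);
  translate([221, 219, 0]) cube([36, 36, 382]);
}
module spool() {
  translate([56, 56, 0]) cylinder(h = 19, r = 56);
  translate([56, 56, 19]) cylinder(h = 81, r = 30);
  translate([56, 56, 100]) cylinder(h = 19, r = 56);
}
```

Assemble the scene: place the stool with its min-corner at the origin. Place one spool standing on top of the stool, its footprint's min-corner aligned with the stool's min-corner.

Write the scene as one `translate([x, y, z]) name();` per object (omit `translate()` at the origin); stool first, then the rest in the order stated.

stool();
translate([0, 0, 411]) spool();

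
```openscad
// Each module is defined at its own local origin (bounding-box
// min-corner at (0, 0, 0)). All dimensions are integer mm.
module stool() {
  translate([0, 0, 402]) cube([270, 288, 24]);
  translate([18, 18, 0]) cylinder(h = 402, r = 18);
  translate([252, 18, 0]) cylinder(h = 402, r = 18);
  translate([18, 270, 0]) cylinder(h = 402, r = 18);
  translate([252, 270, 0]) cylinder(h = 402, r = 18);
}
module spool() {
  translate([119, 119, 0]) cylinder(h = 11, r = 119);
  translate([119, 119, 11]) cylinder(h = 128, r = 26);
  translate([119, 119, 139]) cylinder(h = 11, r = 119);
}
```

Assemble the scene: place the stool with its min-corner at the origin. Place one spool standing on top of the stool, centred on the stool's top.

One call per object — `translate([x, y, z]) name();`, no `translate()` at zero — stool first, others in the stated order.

stool();
translate([16, 25, 426]) spool();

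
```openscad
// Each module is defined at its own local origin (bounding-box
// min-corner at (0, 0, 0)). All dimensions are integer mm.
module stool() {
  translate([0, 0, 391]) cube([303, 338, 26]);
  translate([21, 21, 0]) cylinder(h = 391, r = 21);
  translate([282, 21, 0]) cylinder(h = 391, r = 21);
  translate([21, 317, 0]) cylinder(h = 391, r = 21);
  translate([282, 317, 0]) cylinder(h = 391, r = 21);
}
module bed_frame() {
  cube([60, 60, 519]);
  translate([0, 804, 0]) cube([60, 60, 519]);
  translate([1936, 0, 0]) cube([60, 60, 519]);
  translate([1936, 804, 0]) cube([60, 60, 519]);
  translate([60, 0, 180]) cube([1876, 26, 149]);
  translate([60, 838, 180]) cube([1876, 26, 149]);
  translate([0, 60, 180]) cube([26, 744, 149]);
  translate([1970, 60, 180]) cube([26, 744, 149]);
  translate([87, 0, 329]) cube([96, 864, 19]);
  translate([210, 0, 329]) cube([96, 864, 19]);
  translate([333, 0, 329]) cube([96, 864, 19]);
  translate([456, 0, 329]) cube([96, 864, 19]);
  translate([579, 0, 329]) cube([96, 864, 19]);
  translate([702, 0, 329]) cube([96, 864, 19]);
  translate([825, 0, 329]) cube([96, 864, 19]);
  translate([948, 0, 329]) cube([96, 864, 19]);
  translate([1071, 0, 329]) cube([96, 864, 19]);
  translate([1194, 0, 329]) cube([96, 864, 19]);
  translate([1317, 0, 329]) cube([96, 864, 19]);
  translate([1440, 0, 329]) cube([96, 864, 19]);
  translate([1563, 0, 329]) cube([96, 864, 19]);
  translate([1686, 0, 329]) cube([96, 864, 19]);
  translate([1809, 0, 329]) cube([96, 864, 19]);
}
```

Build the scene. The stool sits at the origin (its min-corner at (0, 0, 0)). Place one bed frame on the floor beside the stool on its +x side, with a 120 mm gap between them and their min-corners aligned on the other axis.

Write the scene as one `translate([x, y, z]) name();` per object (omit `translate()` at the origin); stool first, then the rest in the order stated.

stool();
translate([423, 0, 0]) bed_frame();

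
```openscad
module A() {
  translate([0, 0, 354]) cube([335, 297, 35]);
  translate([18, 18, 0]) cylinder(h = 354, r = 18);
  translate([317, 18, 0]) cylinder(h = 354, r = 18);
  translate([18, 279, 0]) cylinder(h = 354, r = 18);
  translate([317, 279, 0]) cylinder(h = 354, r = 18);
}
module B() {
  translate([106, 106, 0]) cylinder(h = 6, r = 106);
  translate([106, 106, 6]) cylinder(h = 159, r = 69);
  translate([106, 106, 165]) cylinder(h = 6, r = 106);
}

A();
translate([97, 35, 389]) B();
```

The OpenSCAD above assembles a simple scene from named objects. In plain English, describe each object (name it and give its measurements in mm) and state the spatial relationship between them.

A is a four-legged stool. The seat is 335×297 mm, 35 mm thick, top at z = 389 mm. It stands on four round legs, each 36 mm in diameter, from z = 0 to the seat underside, each leg's axis is inset half a diameter from the nearest pair of seat edges (so the leg's bounding box is flush with the corner).

B is a spool: two coaxial disc flanges of radius 106 mm and thickness 6 mm, joined by a core cylinder of radius 69 mm and height 159 mm. The lower flange rests on z = 0 and the three cylinders share a vertical axis.

The spool is on top of the stool.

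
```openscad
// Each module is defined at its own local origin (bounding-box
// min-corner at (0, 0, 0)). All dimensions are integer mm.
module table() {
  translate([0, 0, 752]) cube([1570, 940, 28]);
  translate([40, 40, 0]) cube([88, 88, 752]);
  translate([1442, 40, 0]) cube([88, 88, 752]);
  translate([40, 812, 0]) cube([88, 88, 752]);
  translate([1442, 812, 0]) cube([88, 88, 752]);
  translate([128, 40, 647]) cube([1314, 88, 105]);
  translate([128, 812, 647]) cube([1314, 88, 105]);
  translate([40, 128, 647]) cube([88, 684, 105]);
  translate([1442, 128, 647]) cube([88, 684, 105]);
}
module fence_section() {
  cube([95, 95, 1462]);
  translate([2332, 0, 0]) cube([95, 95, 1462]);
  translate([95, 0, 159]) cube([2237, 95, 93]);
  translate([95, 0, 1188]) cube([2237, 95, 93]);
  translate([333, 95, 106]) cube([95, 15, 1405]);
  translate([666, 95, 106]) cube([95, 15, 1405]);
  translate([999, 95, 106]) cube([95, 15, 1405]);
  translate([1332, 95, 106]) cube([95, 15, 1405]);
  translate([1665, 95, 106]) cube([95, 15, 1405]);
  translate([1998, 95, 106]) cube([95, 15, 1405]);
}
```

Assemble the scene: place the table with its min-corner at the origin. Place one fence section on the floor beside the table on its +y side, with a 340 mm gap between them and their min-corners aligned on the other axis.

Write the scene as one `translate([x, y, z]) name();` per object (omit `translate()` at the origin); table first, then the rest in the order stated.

table();
translate([0, 1280, 0]) fence_section();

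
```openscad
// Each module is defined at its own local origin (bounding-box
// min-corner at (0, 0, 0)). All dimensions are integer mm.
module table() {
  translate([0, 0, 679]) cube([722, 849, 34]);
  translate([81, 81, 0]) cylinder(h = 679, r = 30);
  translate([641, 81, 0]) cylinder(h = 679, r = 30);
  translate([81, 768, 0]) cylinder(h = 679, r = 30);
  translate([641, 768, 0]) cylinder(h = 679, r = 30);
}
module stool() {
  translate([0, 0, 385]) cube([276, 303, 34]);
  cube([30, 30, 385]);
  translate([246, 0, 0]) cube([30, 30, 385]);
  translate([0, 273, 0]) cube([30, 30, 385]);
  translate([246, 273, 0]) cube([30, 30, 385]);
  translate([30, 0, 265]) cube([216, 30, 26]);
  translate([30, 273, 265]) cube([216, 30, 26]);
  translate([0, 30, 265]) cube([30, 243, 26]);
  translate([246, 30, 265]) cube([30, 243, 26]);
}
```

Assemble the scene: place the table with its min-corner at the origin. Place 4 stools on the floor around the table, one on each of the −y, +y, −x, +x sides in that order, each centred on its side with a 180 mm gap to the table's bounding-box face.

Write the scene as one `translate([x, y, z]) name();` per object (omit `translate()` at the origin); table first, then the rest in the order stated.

table();
translate([223, -483, 0]) stool();
translate([223, 1029, 0]) stool();
translate([-456, 273, 0]) stool();
translate([902, 273, 0]) stool();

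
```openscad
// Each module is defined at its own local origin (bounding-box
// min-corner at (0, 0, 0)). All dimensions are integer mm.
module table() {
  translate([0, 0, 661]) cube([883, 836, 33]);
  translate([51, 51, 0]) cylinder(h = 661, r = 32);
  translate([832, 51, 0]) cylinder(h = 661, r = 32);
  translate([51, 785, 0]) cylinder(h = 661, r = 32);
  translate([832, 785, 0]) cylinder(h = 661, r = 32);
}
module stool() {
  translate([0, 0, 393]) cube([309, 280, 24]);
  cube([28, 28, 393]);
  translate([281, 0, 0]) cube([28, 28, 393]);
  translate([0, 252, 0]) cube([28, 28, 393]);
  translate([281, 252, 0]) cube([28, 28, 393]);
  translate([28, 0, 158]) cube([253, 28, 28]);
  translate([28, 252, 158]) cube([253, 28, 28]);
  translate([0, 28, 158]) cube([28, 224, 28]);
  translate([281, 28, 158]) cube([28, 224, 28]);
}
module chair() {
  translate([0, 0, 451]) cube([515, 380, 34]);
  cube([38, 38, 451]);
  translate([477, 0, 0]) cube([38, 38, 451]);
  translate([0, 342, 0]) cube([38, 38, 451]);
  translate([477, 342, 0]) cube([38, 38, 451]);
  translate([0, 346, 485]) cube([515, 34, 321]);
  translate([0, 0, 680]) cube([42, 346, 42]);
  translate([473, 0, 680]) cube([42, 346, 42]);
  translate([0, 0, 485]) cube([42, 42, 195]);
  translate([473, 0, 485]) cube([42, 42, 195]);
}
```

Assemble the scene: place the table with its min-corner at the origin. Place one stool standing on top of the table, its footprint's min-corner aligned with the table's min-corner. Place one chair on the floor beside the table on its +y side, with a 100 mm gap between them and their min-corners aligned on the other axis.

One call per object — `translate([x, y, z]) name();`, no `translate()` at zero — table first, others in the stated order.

table();
translate([0, 0, 694]) stool();
translate([0, 936, 0]) chair();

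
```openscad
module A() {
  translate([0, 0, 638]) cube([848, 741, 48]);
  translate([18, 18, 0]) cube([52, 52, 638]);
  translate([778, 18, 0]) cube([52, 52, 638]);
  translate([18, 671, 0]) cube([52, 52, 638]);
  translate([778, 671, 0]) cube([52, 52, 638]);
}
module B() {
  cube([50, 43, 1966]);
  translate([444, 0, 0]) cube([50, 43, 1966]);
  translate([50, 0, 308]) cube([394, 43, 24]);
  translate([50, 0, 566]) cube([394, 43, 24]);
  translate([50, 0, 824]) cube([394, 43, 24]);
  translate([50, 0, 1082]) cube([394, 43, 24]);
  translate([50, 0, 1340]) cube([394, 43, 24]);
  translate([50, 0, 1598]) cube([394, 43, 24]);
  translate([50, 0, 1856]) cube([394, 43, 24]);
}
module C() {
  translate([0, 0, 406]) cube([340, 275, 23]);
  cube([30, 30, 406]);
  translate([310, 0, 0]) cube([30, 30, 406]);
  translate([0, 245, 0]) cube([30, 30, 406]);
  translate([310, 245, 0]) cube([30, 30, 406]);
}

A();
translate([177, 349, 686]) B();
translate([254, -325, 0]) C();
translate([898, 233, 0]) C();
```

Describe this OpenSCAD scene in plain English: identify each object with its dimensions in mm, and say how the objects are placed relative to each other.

A is a table: top 848 mm (x) × 741 mm (y), 48 mm thick, upper face at z = 686 mm, on four 52×52 mm square legs, each inset 18 mm from the nearest pair of top edges, running from z = 0 to the bottom of the top.

B is a straight ladder. Two 50×43 mm vertical rails, 1966 mm tall, stand 494 mm apart (outside-to-outside) with their front faces coplanar on the −y side. 7 rungs, each 43 mm deep and 24 mm tall, span between the inner faces of the rails, front faces flush with the rails. The lowest rung's underside is at z = 308 mm and rungs are spaced 258 mm apart (underside to underside).

C is a four-legged stool. The seat is 340×275 mm, 23 mm thick, top at z = 429 mm. It stands on four square legs, each 30×30 mm in cross-section, from z = 0 to the seat underside, each flush with a corner of the seat.

The ladder is on top of the table, centred. Two stools sit around the table at the −y, +x sides.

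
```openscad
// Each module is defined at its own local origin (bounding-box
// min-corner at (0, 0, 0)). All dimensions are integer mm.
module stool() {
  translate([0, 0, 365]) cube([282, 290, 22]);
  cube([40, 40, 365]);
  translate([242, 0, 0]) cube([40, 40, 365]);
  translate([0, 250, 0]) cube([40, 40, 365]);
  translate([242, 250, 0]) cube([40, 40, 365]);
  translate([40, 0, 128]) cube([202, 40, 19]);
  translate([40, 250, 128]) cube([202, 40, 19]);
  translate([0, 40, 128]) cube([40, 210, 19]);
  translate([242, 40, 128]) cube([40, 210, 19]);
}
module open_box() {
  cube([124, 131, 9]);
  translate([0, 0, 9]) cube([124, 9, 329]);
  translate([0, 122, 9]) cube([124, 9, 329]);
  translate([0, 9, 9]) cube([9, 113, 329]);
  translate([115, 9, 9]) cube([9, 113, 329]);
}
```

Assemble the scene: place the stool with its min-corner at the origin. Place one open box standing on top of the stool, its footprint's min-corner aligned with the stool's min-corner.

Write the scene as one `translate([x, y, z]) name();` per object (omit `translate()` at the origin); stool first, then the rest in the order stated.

stool();
translate([0, 0, 387]) open_box();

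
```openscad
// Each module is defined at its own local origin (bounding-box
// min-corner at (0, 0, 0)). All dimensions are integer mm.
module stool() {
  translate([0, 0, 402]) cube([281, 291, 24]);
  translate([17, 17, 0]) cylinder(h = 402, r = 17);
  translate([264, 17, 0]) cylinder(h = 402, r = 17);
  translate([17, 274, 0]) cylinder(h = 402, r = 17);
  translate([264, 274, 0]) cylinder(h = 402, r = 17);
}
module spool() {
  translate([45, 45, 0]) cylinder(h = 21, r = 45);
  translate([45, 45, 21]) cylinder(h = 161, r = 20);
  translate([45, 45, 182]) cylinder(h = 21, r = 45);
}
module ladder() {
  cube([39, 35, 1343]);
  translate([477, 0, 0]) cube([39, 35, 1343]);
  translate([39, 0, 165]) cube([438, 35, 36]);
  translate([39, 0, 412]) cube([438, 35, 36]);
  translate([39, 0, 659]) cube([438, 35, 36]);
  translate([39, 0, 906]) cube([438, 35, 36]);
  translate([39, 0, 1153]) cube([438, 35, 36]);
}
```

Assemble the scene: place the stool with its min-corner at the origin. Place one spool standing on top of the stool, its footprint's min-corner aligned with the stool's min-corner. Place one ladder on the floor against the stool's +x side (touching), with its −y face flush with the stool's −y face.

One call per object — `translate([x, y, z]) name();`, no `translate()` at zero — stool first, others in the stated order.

stool();
translate([0, 0, 426]) spool();
translate([281, 0, 0]) ladder();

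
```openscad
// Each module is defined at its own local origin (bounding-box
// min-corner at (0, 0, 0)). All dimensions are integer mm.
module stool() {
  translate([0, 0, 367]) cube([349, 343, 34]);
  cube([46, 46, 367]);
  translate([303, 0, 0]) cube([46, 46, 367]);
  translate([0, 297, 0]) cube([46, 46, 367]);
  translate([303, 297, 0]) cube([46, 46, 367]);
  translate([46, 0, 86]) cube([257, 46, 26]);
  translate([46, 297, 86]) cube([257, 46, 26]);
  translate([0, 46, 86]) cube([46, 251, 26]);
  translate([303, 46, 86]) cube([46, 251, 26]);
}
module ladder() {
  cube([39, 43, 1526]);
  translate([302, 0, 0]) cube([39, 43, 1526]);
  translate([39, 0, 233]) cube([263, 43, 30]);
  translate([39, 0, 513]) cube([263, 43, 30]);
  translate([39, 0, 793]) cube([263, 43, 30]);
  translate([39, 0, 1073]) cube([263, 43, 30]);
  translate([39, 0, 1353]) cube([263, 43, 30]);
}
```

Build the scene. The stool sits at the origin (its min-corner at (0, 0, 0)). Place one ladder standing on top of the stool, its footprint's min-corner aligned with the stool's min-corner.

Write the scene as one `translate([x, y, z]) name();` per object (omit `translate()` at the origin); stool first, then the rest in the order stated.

stool();
translate([0, 0, 401]) ladder();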